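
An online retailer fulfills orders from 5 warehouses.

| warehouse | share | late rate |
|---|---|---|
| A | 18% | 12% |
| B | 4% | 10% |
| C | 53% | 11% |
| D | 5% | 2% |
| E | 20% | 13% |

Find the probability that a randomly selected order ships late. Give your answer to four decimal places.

P(L) ≈ 0.1109

P(L) = P(L|A)·P(A) + P(L|B)·P(B) + P(L|C)·P(C) + P(L|D)·P(D) + P(L|E)·P(E)
      = 0.12·0.18 + 0.1·0.04 + 0.11·0.53 + 0.02·0.05 + 0.13·0.2
      = 0.0216 + 0.004 + 0.0583 + 0.001 + 0.026 = 0.1109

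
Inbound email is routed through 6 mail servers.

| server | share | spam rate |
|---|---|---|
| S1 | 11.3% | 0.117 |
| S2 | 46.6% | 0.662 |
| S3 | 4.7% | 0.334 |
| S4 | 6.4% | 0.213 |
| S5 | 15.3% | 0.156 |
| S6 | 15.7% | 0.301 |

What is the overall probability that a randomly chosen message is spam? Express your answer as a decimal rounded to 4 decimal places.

0.4222

P(S) = P(S|S1)·P(S1) + P(S|S2)·P(S2) + P(S|S3)·P(S3) + P(S|S4)·P(S4) + P(S|S5)·P(S5) + P(S|S6)·P(S6)
      = 0.117·0.113 + 0.662·0.466 + 0.334·0.047 + 0.213·0.064 + 0.156·0.153 + 0.301·0.157
      = 0.013221 + 0.308492 + 0.015698 + 0.013632 + 0.023868 + 0.047257 = 0.422168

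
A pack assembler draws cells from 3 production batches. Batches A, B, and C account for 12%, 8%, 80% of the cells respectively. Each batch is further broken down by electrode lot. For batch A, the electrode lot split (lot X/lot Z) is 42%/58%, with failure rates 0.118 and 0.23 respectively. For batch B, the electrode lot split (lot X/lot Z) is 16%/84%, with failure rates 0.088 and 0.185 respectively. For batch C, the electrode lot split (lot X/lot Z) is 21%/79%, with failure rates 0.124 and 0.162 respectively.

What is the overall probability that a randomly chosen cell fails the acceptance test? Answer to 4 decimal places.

P(F|A) = 0.42·0.118 + 0.58·0.23 = 0.04956 + 0.1334 = 0.18296
P(F|B) = 0.16·0.088 + 0.84·0.185 = 0.01408 + 0.1554 = 0.16948
P(F|C) = 0.21·0.124 + 0.79·0.162 = 0.02604 + 0.12798 = 0.15402
Then overall,
P(F) = 0.12·0.18296 + 0.08·0.16948 + 0.8·0.15402
      = 0.0219552 + 0.0135584 + 0.123216 = 0.1587296

0.1587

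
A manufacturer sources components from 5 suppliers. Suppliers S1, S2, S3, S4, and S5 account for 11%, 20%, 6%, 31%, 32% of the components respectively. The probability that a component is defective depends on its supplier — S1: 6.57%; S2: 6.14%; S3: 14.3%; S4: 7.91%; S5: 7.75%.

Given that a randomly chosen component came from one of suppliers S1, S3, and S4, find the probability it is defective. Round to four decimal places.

Let S = {S1, S3, S4}.
P(S) = 0.11 + 0.06 + 0.31 = 0.48.
P(D ∩ S) = 0.0657·0.11 + 0.143·0.06 + 0.0791·0.31 = 0.007227 + 0.00858 + 0.024521 = 0.040328.
P(D | S) = 0.040328 / 0.48 = 0.084017…

P(D|S) ≈ 0.0840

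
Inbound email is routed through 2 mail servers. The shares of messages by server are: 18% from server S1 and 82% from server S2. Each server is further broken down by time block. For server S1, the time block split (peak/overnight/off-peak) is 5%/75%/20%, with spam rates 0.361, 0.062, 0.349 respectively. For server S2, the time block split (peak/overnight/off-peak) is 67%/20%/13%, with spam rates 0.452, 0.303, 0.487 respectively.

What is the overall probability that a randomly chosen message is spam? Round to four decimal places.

P(S|S1) = 0.05·0.361 + 0.75·0.062 + 0.2·0.349 = 0.01805 + 0.0465 + 0.0698 = 0.13435
P(S|S2) = 0.67·0.452 + 0.2·0.303 + 0.13·0.487 = 0.30284 + 0.0606 + 0.06331 = 0.42675
Then overall,
P(S) = 0.18·0.13435 + 0.82·0.42675
      = 0.024183 + 0.349935 = 0.374118

P(S) ≈ 0.3741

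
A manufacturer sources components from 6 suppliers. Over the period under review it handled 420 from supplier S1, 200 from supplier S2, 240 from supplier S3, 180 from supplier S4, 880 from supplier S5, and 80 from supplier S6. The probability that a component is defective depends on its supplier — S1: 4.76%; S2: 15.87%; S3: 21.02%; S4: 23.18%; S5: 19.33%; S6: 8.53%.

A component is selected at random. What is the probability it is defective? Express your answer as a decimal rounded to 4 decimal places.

0.1604

Total: 420 + 200 + 240 + 180 + 880 + 80 = 2000.
P(S1) = 420/2000 = 0.21. P(S2) = 200/2000 = 0.1. P(S3) = 240/2000 = 0.12. P(S4) = 180/2000 = 0.09. P(S5) = 880/2000 = 0.44. P(S6) = 80/2000 = 0.04.
P(D) = P(D|S1)·P(S1) + P(D|S2)·P(S2) + P(D|S3)·P(S3) + P(D|S4)·P(S4) + P(D|S5)·P(S5) + P(D|S6)·P(S6)
      = 0.0476·0.21 + 0.1587·0.1 + 0.2102·0.12 + 0.2318·0.09 + 0.1933·0.44 + 0.0853·0.04
      = 0.009996 + 0.01587 + 0.025224 + 0.020862 + 0.085052 + 0.003412 = 0.160416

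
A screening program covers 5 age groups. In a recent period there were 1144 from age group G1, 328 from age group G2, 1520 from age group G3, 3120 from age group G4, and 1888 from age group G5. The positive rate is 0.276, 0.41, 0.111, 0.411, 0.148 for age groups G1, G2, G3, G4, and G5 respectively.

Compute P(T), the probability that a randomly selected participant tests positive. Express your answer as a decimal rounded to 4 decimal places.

0.2726

Total: 1144 + 328 + 1520 + 3120 + 1888 = 8000.
P(G1) = 1144/8000 = 0.143. P(G2) = 328/8000 = 0.041. P(G3) = 1520/8000 = 0.19. P(G4) = 3120/8000 = 0.39. P(G5) = 1888/8000 = 0.236.
Summing over the partition,
P(T) = P(T|G1)·P(G1) + P(T|G2)·P(G2) + P(T|G3)·P(G3) + P(T|G4)·P(G4) + P(T|G5)·P(G5)
      = 0.276·0.143 + 0.41·0.041 + 0.111·0.19 + 0.411·0.39 + 0.148·0.236
      = 0.039468 + 0.01681 + 0.02109 + 0.16029 + 0.034928 = 0.272586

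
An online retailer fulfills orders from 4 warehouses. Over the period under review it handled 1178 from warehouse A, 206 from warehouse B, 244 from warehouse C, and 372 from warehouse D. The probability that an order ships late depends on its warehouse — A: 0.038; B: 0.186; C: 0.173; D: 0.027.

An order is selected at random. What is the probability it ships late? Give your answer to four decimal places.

Total: 1178 + 206 + 244 + 372 = 2000.
P(A) = 1178/2000 = 0.589. P(B) = 206/2000 = 0.103. P(C) = 244/2000 = 0.122. P(D) = 372/2000 = 0.186.
Summing over the partition,
P(L) = P(L|A)·P(A) + P(L|B)·P(B) + P(L|C)·P(C) + P(L|D)·P(D)
      = 0.038·0.589 + 0.186·0.103 + 0.173·0.122 + 0.027·0.186
      = 0.022382 + 0.019158 + 0.021106 + 0.005022 = 0.067668

P(L) ≈ 0.0677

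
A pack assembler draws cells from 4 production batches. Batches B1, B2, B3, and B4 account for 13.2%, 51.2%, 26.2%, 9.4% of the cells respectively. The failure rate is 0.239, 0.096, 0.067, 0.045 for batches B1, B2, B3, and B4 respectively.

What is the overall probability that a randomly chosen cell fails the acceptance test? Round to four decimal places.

P(F) ≈ 0.1025

P(F) = P(F|B1)·P(B1) + P(F|B2)·P(B2) + P(F|B3)·P(B3) + P(F|B4)·P(B4)
      = 0.239·0.132 + 0.096·0.512 + 0.067·0.262 + 0.045·0.094
      = 0.031548 + 0.049152 + 0.017554 + 0.00423 = 0.102484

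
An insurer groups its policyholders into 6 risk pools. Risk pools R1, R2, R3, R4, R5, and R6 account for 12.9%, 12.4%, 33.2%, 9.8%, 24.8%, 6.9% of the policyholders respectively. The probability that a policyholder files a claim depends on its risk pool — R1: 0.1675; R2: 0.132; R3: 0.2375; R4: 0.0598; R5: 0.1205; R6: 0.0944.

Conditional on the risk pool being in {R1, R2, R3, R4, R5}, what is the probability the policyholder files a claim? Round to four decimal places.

Let S = {R1, R2, R3, R4, R5}.
P(S) = 0.129 + 0.124 + 0.332 + 0.098 + 0.248 = 0.931.
P(C ∩ S) = 0.1675·0.129 + 0.132·0.124 + 0.2375·0.332 + 0.0598·0.098 + 0.1205·0.248 = 0.0216075 + 0.016368 + 0.07885 + 0.0058604 + 0.029884 = 0.1525699.
P(C | S) = 0.1525699 / 0.931 = 0.163877…

0.1639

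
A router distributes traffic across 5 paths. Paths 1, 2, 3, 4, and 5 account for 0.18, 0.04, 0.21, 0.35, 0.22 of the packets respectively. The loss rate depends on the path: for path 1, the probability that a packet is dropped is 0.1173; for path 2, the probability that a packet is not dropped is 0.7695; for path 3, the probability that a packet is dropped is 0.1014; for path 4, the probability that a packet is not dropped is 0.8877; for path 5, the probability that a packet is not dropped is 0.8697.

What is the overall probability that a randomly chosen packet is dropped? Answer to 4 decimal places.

0.1196

P(L|2) = 1 − 0.7695 = 0.2305.
P(L|4) = 1 − 0.8877 = 0.1123.
P(L|5) = 1 − 0.8697 = 0.1303.
By the law of total probability,
P(L) = P(L|1)·P(1) + P(L|2)·P(2) + P(L|3)·P(3) + P(L|4)·P(4) + P(L|5)·P(5)
      = 0.1173·0.18 + 0.2305·0.04 + 0.1014·0.21 + 0.1123·0.35 + 0.1303·0.22
      = 0.021114 + 0.00922 + 0.021294 + 0.039305 + 0.028666 = 0.119599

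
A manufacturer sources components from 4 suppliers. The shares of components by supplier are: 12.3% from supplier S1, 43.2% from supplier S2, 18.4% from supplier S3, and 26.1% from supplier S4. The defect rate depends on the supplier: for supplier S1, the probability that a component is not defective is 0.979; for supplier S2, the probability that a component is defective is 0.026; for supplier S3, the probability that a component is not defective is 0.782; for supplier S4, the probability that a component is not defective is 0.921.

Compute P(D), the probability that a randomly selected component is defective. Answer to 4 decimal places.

P(D|S1) = 1 − 0.979 = 0.021.
P(D|S3) = 1 − 0.782 = 0.218.
P(D|S4) = 1 − 0.921 = 0.079.
P(D) = P(D|S1)·P(S1) + P(D|S2)·P(S2) + P(D|S3)·P(S3) + P(D|S4)·P(S4)
      = 0.021·0.123 + 0.026·0.432 + 0.218·0.184 + 0.079·0.261
      = 0.002583 + 0.011232 + 0.040112 + 0.020619 = 0.074546

P(D) ≈ 0.0745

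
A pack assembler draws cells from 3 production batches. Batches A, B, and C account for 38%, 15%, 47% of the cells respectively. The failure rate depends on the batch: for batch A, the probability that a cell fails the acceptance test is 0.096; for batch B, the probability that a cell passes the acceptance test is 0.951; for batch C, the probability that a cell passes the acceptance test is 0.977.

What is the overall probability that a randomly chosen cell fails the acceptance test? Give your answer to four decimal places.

P(F|B) = 1 − 0.951 = 0.049.
P(F|C) = 1 − 0.977 = 0.023.
P(F) = P(F|A)·P(A) + P(F|B)·P(B) + P(F|C)·P(C)
      = 0.096·0.38 + 0.049·0.15 + 0.023·0.47
      = 0.03648 + 0.00735 + 0.01081 = 0.05464

P(F) ≈ 0.0546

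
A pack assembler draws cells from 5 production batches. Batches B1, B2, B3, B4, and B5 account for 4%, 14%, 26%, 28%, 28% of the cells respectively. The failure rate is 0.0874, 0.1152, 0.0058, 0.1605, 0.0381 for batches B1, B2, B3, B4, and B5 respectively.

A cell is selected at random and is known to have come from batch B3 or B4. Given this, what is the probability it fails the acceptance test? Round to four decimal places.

Let S = {B3, B4}.
P(S) = 0.26 + 0.28 = 0.54.
P(F ∩ S) = 0.0058·0.26 + 0.1605·0.28 = 0.001508 + 0.04494 = 0.046448.
P(F | S) = 0.046448 / 0.54 = 0.086015…

0.0860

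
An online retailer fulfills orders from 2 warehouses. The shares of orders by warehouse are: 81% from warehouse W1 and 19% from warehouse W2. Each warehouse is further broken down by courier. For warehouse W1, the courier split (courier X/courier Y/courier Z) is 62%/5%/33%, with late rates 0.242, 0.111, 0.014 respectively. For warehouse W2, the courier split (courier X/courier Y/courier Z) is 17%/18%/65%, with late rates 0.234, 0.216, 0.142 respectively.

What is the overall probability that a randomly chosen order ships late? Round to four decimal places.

P(L) ≈ 0.1623

P(L|W1) = 0.62·0.242 + 0.05·0.111 + 0.33·0.014 = 0.15004 + 0.00555 + 0.00462 = 0.16021
P(L|W2) = 0.17·0.234 + 0.18·0.216 + 0.65·0.142 = 0.03978 + 0.03888 + 0.0923 = 0.17096
Then overall,
P(L) = 0.81·0.16021 + 0.19·0.17096
      = 0.1297701 + 0.0324824 = 0.1622525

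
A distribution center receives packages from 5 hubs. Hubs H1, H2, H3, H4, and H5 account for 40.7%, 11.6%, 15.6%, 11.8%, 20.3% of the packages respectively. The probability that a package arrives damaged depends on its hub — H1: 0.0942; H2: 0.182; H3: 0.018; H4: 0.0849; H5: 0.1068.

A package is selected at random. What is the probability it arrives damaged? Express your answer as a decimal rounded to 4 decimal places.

Using total probability over the partition,
P(D) = P(D|H1)·P(H1) + P(D|H2)·P(H2) + P(D|H3)·P(H3) + P(D|H4)·P(H4) + P(D|H5)·P(H5)
      = 0.0942·0.407 + 0.182·0.116 + 0.018·0.156 + 0.0849·0.118 + 0.1068·0.203
      = 0.0383394 + 0.021112 + 0.002808 + 0.0100182 + 0.0216804 = 0.093958

P(D) ≈ 0.0940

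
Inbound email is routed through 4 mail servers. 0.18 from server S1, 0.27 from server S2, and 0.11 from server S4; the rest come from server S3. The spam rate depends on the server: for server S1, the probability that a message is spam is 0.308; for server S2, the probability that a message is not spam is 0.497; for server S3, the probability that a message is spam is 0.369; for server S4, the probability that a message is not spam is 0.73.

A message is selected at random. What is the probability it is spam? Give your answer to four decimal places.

P(S3) = 1 − (0.18 + 0.27 + 0.11) = 0.44.
P(S|S2) = 1 − 0.497 = 0.503.
P(S|S4) = 1 − 0.73 = 0.27.
Summing over the partition,
P(S) = P(S|S1)·P(S1) + P(S|S2)·P(S2) + P(S|S3)·P(S3) + P(S|S4)·P(S4)
      = 0.308·0.18 + 0.503·0.27 + 0.369·0.44 + 0.27·0.11
      = 0.05544 + 0.13581 + 0.16236 + 0.0297 = 0.38331

0.3833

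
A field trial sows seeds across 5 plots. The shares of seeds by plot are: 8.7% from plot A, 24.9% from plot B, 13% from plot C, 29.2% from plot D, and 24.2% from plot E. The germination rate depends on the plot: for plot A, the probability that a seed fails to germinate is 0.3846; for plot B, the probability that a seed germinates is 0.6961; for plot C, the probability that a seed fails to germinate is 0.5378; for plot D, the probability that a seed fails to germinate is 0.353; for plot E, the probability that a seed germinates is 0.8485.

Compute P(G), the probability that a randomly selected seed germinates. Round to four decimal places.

0.6812

P(G|A) = 1 − 0.3846 = 0.6154.
P(G|C) = 1 − 0.5378 = 0.4622.
P(G|D) = 1 − 0.353 = 0.647.
P(G) = P(G|A)·P(A) + P(G|B)·P(B) + P(G|C)·P(C) + P(G|D)·P(D) + P(G|E)·P(E)
      = 0.6154·0.087 + 0.6961·0.249 + 0.4622·0.13 + 0.647·0.292 + 0.8485·0.242
      = 0.0535398 + 0.1733289 + 0.060086 + 0.188924 + 0.205337 = 0.6812157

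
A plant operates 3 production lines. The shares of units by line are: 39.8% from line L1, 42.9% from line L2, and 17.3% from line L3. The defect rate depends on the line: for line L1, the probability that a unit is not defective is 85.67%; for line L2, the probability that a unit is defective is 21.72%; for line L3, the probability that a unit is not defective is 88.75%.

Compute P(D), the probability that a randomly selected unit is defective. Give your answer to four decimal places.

P(D|L1) = 1 − 0.8567 = 0.1433.
P(D|L3) = 1 − 0.8875 = 0.1125.
P(D) = P(D|L1)·P(L1) + P(D|L2)·P(L2) + P(D|L3)·P(L3)
      = 0.1433·0.398 + 0.2172·0.429 + 0.1125·0.173
      = 0.0570334 + 0.0931788 + 0.0194625 = 0.1696747

0.1697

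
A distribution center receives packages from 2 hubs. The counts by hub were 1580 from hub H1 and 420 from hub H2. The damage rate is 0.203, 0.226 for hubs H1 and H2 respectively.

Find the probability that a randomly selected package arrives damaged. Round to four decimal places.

Total: 1580 + 420 = 2000.
P(H1) = 1580/2000 = 0.79. P(H2) = 420/2000 = 0.21.
P(D) = P(D|H1)·P(H1) + P(D|H2)·P(H2)
      = 0.203·0.79 + 0.226·0.21
      = 0.16037 + 0.04746 = 0.20783

P(D) ≈ 0.2078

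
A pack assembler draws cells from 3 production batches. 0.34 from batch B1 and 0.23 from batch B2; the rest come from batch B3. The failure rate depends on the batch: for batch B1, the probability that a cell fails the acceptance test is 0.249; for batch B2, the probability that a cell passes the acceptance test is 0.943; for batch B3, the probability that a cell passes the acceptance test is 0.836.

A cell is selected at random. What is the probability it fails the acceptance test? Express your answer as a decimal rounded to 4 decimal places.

P(B3) = 1 − (0.34 + 0.23) = 0.43.
P(F|B2) = 1 − 0.943 = 0.057.
P(F|B3) = 1 − 0.836 = 0.164.
Summing over the partition,
P(F) = P(F|B1)·P(B1) + P(F|B2)·P(B2) + P(F|B3)·P(B3)
      = 0.249·0.34 + 0.057·0.23 + 0.164·0.43
      = 0.08466 + 0.01311 + 0.07052 = 0.16829

0.1683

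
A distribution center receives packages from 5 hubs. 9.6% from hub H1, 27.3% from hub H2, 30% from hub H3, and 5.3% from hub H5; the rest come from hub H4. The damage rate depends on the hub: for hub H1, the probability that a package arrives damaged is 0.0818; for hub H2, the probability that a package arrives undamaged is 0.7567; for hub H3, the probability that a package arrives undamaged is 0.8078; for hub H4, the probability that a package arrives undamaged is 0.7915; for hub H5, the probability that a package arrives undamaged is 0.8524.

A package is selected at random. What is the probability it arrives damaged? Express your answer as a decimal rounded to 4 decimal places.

P(H4) = 1 − (0.096 + 0.273 + 0.3 + 0.053) = 0.278.
P(D|H2) = 1 − 0.7567 = 0.2433.
P(D|H3) = 1 − 0.8078 = 0.1922.
P(D|H4) = 1 − 0.7915 = 0.2085.
P(D|H5) = 1 − 0.8524 = 0.1476.
P(D) = P(D|H1)·P(H1) + P(D|H2)·P(H2) + P(D|H3)·P(H3) + P(D|H4)·P(H4) + P(D|H5)·P(H5)
      = 0.0818·0.096 + 0.2433·0.273 + 0.1922·0.3 + 0.2085·0.278 + 0.1476·0.053
      = 0.0078528 + 0.0664209 + 0.05766 + 0.057963 + 0.0078228 = 0.1977195

0.1977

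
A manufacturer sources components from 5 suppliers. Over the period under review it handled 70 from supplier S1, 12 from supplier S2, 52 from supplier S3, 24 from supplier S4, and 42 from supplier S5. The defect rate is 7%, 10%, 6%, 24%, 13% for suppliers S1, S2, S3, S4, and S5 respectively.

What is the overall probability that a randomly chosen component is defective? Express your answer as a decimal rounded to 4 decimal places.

Total: 70 + 12 + 52 + 24 + 42 = 200.
P(S1) = 70/200 = 0.35. P(S2) = 12/200 = 0.06. P(S3) = 52/200 = 0.26. P(S4) = 24/200 = 0.12. P(S5) = 42/200 = 0.21.
P(D) = P(D|S1)·P(S1) + P(D|S2)·P(S2) + P(D|S3)·P(S3) + P(D|S4)·P(S4) + P(D|S5)·P(S5)
      = 0.07·0.35 + 0.1·0.06 + 0.06·0.26 + 0.24·0.12 + 0.13·0.21
      = 0.0245 + 0.006 + 0.0156 + 0.0288 + 0.0273 = 0.1022

0.1022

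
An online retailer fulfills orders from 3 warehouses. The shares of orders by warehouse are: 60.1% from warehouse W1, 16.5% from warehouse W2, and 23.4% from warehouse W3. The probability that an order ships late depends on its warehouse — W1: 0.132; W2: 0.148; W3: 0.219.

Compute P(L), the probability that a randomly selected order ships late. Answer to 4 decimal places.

P(L) = P(L|W1)·P(W1) + P(L|W2)·P(W2) + P(L|W3)·P(W3)
      = 0.132·0.601 + 0.148·0.165 + 0.219·0.234
      = 0.079332 + 0.02442 + 0.051246 = 0.154998

P(L) ≈ 0.1550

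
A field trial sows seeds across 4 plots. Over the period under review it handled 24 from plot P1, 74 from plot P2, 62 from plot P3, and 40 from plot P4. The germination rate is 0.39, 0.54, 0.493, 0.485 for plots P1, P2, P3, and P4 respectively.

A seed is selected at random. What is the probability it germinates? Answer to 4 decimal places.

P(G) ≈ 0.4964

Total: 24 + 74 + 62 + 40 = 200.
P(P1) = 24/200 = 0.12. P(P2) = 74/200 = 0.37. P(P3) = 62/200 = 0.31. P(P4) = 40/200 = 0.2.
P(G) = P(G|P1)·P(P1) + P(G|P2)·P(P2) + P(G|P3)·P(P3) + P(G|P4)·P(P4)
      = 0.39·0.12 + 0.54·0.37 + 0.493·0.31 + 0.485·0.2
      = 0.0468 + 0.1998 + 0.15283 + 0.097 = 0.49643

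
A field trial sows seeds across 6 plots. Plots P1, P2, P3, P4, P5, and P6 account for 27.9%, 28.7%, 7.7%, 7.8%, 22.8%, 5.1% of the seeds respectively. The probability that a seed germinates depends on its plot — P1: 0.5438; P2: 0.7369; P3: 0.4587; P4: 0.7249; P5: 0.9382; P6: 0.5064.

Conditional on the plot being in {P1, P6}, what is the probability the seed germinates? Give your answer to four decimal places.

Let S = {P1, P6}.
P(S) = 0.279 + 0.051 = 0.33.
P(G ∩ S) = 0.5438·0.279 + 0.5064·0.051 = 0.1517202 + 0.0258264 = 0.1775466.
P(G | S) = 0.1775466 / 0.33 = 0.538020…

0.5380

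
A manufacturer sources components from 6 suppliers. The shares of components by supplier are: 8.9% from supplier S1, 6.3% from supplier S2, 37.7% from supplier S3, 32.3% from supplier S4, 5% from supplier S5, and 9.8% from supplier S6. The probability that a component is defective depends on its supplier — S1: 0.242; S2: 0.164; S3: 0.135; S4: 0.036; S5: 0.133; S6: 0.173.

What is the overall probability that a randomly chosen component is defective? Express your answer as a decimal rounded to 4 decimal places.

By the law of total probability,
P(D) = P(D|S1)·P(S1) + P(D|S2)·P(S2) + P(D|S3)·P(S3) + P(D|S4)·P(S4) + P(D|S5)·P(S5) + P(D|S6)·P(S6)
      = 0.242·0.089 + 0.164·0.063 + 0.135·0.377 + 0.036·0.323 + 0.133·0.05 + 0.173·0.098
      = 0.021538 + 0.010332 + 0.050895 + 0.011628 + 0.00665 + 0.016954 = 0.117997

P(D) ≈ 0.1180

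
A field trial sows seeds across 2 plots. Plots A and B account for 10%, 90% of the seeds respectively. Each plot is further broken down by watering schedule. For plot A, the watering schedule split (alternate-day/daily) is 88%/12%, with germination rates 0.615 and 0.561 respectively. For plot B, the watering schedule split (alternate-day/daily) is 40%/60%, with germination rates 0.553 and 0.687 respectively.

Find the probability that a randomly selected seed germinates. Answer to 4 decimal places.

0.6309

P(G|A) = 0.88·0.615 + 0.12·0.561 = 0.5412 + 0.06732 = 0.60852
P(G|B) = 0.4·0.553 + 0.6·0.687 = 0.2212 + 0.4122 = 0.6334
Then overall,
P(G) = 0.1·0.60852 + 0.9·0.6334
      = 0.060852 + 0.57006 = 0.630912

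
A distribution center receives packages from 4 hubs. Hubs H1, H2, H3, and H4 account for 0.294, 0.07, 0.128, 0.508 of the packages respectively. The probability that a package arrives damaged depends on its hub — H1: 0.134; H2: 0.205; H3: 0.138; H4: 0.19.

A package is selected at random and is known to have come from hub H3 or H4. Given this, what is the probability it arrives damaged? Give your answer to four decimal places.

P(D|S) ≈ 0.1795

Let S = {H3, H4}.
P(S) = 0.128 + 0.508 = 0.636.
P(D ∩ S) = 0.138·0.128 + 0.19·0.508 = 0.017664 + 0.09652 = 0.114184.
P(D | S) = 0.114184 / 0.636 = 0.179535…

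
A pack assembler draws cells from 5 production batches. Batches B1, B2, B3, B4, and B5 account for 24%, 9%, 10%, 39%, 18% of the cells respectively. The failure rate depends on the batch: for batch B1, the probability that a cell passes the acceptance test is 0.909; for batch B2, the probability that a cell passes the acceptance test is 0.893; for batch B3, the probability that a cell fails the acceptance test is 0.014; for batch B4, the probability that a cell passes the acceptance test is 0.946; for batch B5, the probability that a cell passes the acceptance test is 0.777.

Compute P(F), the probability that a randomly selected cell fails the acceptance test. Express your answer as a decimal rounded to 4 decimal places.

0.0941

P(F|B1) = 1 − 0.909 = 0.091.
P(F|B2) = 1 − 0.893 = 0.107.
P(F|B4) = 1 − 0.946 = 0.054.
P(F|B5) = 1 − 0.777 = 0.223.
P(F) = P(F|B1)·P(B1) + P(F|B2)·P(B2) + P(F|B3)·P(B3) + P(F|B4)·P(B4) + P(F|B5)·P(B5)
      = 0.091·0.24 + 0.107·0.09 + 0.014·0.1 + 0.054·0.39 + 0.223·0.18
      = 0.02184 + 0.00963 + 0.0014 + 0.02106 + 0.04014 = 0.09407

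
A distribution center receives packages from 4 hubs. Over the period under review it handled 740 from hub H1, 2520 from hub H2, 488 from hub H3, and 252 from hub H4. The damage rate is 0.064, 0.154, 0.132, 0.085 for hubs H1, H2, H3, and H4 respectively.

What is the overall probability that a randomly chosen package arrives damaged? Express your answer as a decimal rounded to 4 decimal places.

0.1303

Total: 740 + 2520 + 488 + 252 = 4000.
P(H1) = 740/4000 = 0.185. P(H2) = 2520/4000 = 0.63. P(H3) = 488/4000 = 0.122. P(H4) = 252/4000 = 0.063.
P(D) = P(D|H1)·P(H1) + P(D|H2)·P(H2) + P(D|H3)·P(H3) + P(D|H4)·P(H4)
      = 0.064·0.185 + 0.154·0.63 + 0.132·0.122 + 0.085·0.063
      = 0.01184 + 0.09702 + 0.016104 + 0.005355 = 0.130319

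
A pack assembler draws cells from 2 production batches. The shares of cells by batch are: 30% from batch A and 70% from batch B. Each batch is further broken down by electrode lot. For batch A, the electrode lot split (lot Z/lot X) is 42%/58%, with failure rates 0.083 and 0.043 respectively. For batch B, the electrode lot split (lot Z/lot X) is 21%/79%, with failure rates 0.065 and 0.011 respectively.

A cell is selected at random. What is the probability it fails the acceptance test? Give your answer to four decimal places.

P(F) ≈ 0.0336

P(F|A) = 0.42·0.083 + 0.58·0.043 = 0.03486 + 0.02494 = 0.0598
P(F|B) = 0.21·0.065 + 0.79·0.011 = 0.01365 + 0.00869 = 0.02234
Then overall,
P(F) = 0.3·0.0598 + 0.7·0.02234
      = 0.01794 + 0.015638 = 0.033578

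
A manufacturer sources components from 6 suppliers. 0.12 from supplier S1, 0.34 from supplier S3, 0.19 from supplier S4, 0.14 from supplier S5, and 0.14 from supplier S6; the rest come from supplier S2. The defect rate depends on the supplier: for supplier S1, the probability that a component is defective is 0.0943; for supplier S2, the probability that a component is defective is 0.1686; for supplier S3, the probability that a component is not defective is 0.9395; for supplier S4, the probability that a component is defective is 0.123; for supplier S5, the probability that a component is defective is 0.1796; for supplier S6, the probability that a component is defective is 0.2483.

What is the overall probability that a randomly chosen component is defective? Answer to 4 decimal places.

0.1270

P(S2) = 1 − (0.12 + 0.34 + 0.19 + 0.14 + 0.14) = 0.07.
P(D|S3) = 1 − 0.9395 = 0.0605.
P(D) = P(D|S1)·P(S1) + P(D|S2)·P(S2) + P(D|S3)·P(S3) + P(D|S4)·P(S4) + P(D|S5)·P(S5) + P(D|S6)·P(S6)
      = 0.0943·0.12 + 0.1686·0.07 + 0.0605·0.34 + 0.123·0.19 + 0.1796·0.14 + 0.2483·0.14
      = 0.011316 + 0.011802 + 0.02057 + 0.02337 + 0.025144 + 0.034762 = 0.126964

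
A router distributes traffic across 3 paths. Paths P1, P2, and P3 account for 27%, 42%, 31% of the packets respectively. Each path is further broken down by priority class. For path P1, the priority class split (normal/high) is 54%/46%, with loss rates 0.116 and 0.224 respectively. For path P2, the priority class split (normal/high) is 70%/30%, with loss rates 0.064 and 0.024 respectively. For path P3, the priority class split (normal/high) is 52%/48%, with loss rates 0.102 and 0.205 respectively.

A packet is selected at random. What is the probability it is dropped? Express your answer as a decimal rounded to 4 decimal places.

P(L) ≈ 0.1135

P(L|P1) = 0.54·0.116 + 0.46·0.224 = 0.06264 + 0.10304 = 0.16568
P(L|P2) = 0.7·0.064 + 0.3·0.024 = 0.0448 + 0.0072 = 0.052
P(L|P3) = 0.52·0.102 + 0.48·0.205 = 0.05304 + 0.0984 = 0.15144
Then overall,
P(L) = 0.27·0.16568 + 0.42·0.052 + 0.31·0.15144
      = 0.0447336 + 0.02184 + 0.0469464 = 0.11352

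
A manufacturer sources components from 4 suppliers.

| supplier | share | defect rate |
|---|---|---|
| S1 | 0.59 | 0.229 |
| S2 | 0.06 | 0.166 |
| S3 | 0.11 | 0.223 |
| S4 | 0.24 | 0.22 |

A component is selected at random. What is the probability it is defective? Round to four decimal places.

0.2224

P(D) = P(D|S1)·P(S1) + P(D|S2)·P(S2) + P(D|S3)·P(S3) + P(D|S4)·P(S4)
      = 0.229·0.59 + 0.166·0.06 + 0.223·0.11 + 0.22·0.24
      = 0.13511 + 0.00996 + 0.02453 + 0.0528 = 0.2224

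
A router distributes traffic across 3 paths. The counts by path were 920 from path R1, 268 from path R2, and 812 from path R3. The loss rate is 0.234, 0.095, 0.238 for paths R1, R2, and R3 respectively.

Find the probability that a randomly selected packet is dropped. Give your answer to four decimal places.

Total: 920 + 268 + 812 = 2000.
P(R1) = 920/2000 = 0.46. P(R2) = 268/2000 = 0.134. P(R3) = 812/2000 = 0.406.
P(L) = P(L|R1)·P(R1) + P(L|R2)·P(R2) + P(L|R3)·P(R3)
      = 0.234·0.46 + 0.095·0.134 + 0.238·0.406
      = 0.10764 + 0.01273 + 0.096628 = 0.216998

P(L) ≈ 0.2170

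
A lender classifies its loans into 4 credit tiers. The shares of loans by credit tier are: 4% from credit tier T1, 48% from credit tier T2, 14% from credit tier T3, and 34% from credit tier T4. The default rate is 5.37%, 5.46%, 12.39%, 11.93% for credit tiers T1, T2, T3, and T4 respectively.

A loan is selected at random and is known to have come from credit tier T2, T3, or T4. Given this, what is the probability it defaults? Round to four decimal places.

Let S = {T2, T3, T4}.
P(S) = 0.48 + 0.14 + 0.34 = 0.96.
P(D ∩ S) = 0.0546·0.48 + 0.1239·0.14 + 0.1193·0.34 = 0.026208 + 0.017346 + 0.040562 = 0.084116.
P(D | S) = 0.084116 / 0.96 = 0.087621…

0.0876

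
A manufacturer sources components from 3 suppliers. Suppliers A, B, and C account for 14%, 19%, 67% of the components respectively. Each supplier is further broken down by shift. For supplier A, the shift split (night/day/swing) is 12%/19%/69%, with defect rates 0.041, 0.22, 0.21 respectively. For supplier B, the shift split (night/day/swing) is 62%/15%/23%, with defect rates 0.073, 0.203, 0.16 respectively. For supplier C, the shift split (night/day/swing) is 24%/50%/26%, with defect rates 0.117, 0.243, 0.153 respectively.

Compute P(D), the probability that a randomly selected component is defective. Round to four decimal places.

0.1751

P(D|A) = 0.12·0.041 + 0.19·0.22 + 0.69·0.21 = 0.00492 + 0.0418 + 0.1449 = 0.19162
P(D|B) = 0.62·0.073 + 0.15·0.203 + 0.23·0.16 = 0.04526 + 0.03045 + 0.0368 = 0.11251
P(D|C) = 0.24·0.117 + 0.5·0.243 + 0.26·0.153 = 0.02808 + 0.1215 + 0.03978 = 0.18936
By total probability over the outer partition,
P(D) = 0.14·0.19162 + 0.19·0.11251 + 0.67·0.18936
      = 0.0268268 + 0.0213769 + 0.1268712 = 0.1750749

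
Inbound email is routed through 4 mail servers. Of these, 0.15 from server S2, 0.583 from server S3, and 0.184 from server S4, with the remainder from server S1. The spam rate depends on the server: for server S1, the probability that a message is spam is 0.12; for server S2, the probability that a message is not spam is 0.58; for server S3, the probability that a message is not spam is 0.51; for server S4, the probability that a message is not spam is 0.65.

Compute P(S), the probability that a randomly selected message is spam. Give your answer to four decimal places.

P(S) ≈ 0.4230

P(S1) = 1 − (0.15 + 0.583 + 0.184) = 0.083.
P(S|S2) = 1 − 0.58 = 0.42.
P(S|S3) = 1 − 0.51 = 0.49.
P(S|S4) = 1 − 0.65 = 0.35.
P(S) = P(S|S1)·P(S1) + P(S|S2)·P(S2) + P(S|S3)·P(S3) + P(S|S4)·P(S4)
      = 0.12·0.083 + 0.42·0.15 + 0.49·0.583 + 0.35·0.184
      = 0.00996 + 0.063 + 0.28567 + 0.0644 = 0.42303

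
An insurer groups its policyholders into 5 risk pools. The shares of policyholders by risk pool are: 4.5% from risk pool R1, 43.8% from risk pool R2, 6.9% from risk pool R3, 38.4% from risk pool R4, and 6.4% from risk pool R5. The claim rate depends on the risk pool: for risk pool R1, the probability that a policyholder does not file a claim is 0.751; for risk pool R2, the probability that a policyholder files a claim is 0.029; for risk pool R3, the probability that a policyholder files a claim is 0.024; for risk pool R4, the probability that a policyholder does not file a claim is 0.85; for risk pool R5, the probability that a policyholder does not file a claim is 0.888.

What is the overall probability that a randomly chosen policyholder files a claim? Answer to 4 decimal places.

0.0903

P(C|R1) = 1 − 0.751 = 0.249.
P(C|R4) = 1 − 0.85 = 0.15.
P(C|R5) = 1 − 0.888 = 0.112.
Using total probability over the partition,
P(C) = P(C|R1)·P(R1) + P(C|R2)·P(R2) + P(C|R3)·P(R3) + P(C|R4)·P(R4) + P(C|R5)·P(R5)
      = 0.249·0.045 + 0.029·0.438 + 0.024·0.069 + 0.15·0.384 + 0.112·0.064
      = 0.011205 + 0.012702 + 0.001656 + 0.0576 + 0.007168 = 0.090331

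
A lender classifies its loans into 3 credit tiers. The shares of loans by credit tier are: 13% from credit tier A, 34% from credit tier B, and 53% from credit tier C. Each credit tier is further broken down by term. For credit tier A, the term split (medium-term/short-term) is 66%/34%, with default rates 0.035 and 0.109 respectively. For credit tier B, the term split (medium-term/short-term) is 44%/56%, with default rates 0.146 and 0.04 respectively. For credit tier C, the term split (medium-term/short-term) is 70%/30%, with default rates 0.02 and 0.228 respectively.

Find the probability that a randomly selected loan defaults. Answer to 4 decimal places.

0.0810

P(D|A) = 0.66·0.035 + 0.34·0.109 = 0.0231 + 0.03706 = 0.06016
P(D|B) = 0.44·0.146 + 0.56·0.04 = 0.06424 + 0.0224 = 0.08664
P(D|C) = 0.7·0.02 + 0.3·0.228 = 0.014 + 0.0684 = 0.0824
Then overall,
P(D) = 0.13·0.06016 + 0.34·0.08664 + 0.53·0.0824
      = 0.0078208 + 0.0294576 + 0.043672 = 0.0809504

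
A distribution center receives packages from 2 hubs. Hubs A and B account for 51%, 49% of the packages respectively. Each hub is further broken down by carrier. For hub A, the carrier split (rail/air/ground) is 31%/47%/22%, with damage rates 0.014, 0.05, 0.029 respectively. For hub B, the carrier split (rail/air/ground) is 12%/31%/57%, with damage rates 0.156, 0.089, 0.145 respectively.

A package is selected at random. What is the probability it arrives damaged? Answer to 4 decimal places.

P(D|A) = 0.31·0.014 + 0.47·0.05 + 0.22·0.029 = 0.00434 + 0.0235 + 0.00638 = 0.03422
P(D|B) = 0.12·0.156 + 0.31·0.089 + 0.57·0.145 = 0.01872 + 0.02759 + 0.08265 = 0.12896
By total probability over the outer partition,
P(D) = 0.51·0.03422 + 0.49·0.12896
      = 0.0174522 + 0.0631904 = 0.0806426

0.0806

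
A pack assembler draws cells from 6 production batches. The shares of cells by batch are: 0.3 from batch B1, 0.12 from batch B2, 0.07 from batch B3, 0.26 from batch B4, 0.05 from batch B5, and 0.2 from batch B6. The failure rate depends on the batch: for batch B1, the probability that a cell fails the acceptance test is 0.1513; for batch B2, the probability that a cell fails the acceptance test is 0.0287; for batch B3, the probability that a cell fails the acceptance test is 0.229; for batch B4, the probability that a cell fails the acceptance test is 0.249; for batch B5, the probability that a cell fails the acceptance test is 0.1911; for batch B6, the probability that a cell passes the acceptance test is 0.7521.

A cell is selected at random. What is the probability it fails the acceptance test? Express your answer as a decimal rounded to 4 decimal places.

P(F|B6) = 1 − 0.7521 = 0.2479.
P(F) = P(F|B1)·P(B1) + P(F|B2)·P(B2) + P(F|B3)·P(B3) + P(F|B4)·P(B4) + P(F|B5)·P(B5) + P(F|B6)·P(B6)
      = 0.1513·0.3 + 0.0287·0.12 + 0.229·0.07 + 0.249·0.26 + 0.1911·0.05 + 0.2479·0.2
      = 0.04539 + 0.003444 + 0.01603 + 0.06474 + 0.009555 + 0.04958 = 0.188739

0.1887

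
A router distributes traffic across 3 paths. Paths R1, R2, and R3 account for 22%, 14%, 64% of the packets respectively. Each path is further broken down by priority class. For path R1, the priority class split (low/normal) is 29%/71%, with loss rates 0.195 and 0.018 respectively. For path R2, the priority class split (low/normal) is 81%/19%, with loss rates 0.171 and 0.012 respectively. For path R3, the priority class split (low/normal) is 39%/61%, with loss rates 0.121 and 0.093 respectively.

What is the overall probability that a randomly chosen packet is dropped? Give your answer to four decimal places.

P(L) ≈ 0.1015

P(L|R1) = 0.29·0.195 + 0.71·0.018 = 0.05655 + 0.01278 = 0.06933
P(L|R2) = 0.81·0.171 + 0.19·0.012 = 0.13851 + 0.00228 = 0.14079
P(L|R3) = 0.39·0.121 + 0.61·0.093 = 0.04719 + 0.05673 = 0.10392
By total probability over the outer partition,
P(L) = 0.22·0.06933 + 0.14·0.14079 + 0.64·0.10392
      = 0.0152526 + 0.0197106 + 0.0665088 = 0.101472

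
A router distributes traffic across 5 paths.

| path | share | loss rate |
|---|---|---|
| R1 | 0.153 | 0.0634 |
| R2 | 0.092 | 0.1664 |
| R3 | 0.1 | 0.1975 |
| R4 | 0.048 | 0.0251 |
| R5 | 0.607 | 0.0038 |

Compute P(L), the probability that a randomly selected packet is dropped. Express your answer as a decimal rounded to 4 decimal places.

Using total probability over the partition,
P(L) = P(L|R1)·P(R1) + P(L|R2)·P(R2) + P(L|R3)·P(R3) + P(L|R4)·P(R4) + P(L|R5)·P(R5)
      = 0.0634·0.153 + 0.1664·0.092 + 0.1975·0.1 + 0.0251·0.048 + 0.0038·0.607
      = 0.0097002 + 0.0153088 + 0.01975 + 0.0012048 + 0.0023066 = 0.0482704

0.0483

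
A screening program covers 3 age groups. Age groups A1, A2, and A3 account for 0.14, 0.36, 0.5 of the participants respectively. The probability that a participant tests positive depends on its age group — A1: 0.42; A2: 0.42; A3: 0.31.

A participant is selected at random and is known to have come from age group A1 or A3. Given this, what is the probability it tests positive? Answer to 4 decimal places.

P(T|S) ≈ 0.3341

Let S = {A1, A3}.
P(S) = 0.14 + 0.5 = 0.64.
P(T ∩ S) = 0.42·0.14 + 0.31·0.5 = 0.0588 + 0.155 = 0.2138.
P(T | S) = 0.2138 / 0.64 = 0.334063…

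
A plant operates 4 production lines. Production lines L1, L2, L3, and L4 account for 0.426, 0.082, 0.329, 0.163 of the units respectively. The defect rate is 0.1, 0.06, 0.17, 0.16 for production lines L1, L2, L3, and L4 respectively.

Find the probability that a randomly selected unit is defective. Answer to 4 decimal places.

0.1295

P(D) = P(D|L1)·P(L1) + P(D|L2)·P(L2) + P(D|L3)·P(L3) + P(D|L4)·P(L4)
      = 0.1·0.426 + 0.06·0.082 + 0.17·0.329 + 0.16·0.163
      = 0.0426 + 0.00492 + 0.05593 + 0.02608 = 0.12953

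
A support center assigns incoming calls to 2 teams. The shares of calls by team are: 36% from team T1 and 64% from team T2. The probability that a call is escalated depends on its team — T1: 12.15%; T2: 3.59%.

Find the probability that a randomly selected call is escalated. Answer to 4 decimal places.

0.0667

P(E) = P(E|T1)·P(T1) + P(E|T2)·P(T2)
      = 0.1215·0.36 + 0.0359·0.64
      = 0.04374 + 0.022976 = 0.066716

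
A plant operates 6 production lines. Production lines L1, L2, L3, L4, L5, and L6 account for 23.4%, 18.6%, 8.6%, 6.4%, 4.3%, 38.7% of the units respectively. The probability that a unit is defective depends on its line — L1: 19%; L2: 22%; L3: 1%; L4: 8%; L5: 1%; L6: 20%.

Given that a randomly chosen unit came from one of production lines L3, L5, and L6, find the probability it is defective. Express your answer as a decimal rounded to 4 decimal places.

Let S = {L3, L5, L6}.
P(S) = 0.086 + 0.043 + 0.387 = 0.516.
P(D ∩ S) = 0.01·0.086 + 0.01·0.043 + 0.2·0.387 = 0.00086 + 0.00043 + 0.0774 = 0.07869.
P(D | S) = 0.07869 / 0.516 = 0.152500…

P(D|S) ≈ 0.1525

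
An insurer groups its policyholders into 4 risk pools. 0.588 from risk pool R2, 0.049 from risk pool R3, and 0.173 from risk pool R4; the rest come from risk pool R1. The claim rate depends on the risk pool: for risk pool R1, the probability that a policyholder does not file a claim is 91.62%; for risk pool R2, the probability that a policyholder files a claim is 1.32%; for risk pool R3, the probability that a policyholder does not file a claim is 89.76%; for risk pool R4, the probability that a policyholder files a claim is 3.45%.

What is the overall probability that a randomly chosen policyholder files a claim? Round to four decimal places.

P(C) ≈ 0.0347

P(R1) = 1 − (0.588 + 0.049 + 0.173) = 0.19.
P(C|R1) = 1 − 0.9162 = 0.0838.
P(C|R3) = 1 − 0.8976 = 0.1024.
P(C) = P(C|R1)·P(R1) + P(C|R2)·P(R2) + P(C|R3)·P(R3) + P(C|R4)·P(R4)
      = 0.0838·0.19 + 0.0132·0.588 + 0.1024·0.049 + 0.0345·0.173
      = 0.015922 + 0.0077616 + 0.0050176 + 0.0059685 = 0.0346697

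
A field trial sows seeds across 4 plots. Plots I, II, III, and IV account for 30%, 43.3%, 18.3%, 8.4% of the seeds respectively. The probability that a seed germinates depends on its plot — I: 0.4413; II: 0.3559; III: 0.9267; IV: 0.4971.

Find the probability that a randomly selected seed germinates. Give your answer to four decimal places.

P(G) ≈ 0.4978

P(G) = P(G|I)·P(I) + P(G|II)·P(II) + P(G|III)·P(III) + P(G|IV)·P(IV)
      = 0.4413·0.3 + 0.3559·0.433 + 0.9267·0.183 + 0.4971·0.084
      = 0.13239 + 0.1541047 + 0.1695861 + 0.0417564 = 0.4978372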